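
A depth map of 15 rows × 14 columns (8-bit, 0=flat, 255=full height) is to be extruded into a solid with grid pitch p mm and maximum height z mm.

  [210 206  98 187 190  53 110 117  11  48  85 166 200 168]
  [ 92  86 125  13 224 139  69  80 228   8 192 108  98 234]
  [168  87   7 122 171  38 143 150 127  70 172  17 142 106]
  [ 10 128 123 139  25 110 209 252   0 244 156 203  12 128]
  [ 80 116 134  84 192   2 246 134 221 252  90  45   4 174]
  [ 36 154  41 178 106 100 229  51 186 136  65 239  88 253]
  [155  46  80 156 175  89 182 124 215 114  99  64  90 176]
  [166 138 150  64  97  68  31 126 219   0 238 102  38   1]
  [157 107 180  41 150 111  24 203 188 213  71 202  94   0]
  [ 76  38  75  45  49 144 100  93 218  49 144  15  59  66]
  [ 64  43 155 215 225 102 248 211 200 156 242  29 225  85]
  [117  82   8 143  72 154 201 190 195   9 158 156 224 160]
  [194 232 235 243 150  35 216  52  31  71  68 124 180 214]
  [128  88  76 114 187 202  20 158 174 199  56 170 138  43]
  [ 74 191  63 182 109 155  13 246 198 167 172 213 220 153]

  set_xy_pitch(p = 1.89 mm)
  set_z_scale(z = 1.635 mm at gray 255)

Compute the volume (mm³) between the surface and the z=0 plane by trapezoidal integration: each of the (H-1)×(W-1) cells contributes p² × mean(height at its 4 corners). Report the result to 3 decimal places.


height_mm = gray/255 × 1.635; cell vol = 1.89² × mean(4 corners)
unit = 1.89² × 1.635 / (4×255) = 0.00572587 mm³ per gray-sum
row 0: Σ corner-gray over 13 cells = 6386  → 36.5654
row 1: Σ corner-gray over 13 cells = 5832  → 33.3933
row 2: Σ corner-gray over 13 cells = 6106  → 34.9621
row 3: Σ corner-gray over 13 cells = 6634  → 37.9854
row 4: Σ corner-gray over 13 cells = 6729  → 38.5294
row 5: Σ corner-gray over 13 cells = 6634  → 37.9854
row 6: Σ corner-gray over 13 cells = 5908  → 33.8284
row 7: Σ corner-gray over 13 cells = 6034  → 34.5499
row 8: Σ corner-gray over 13 cells = 5525  → 31.6354
row 9: Σ corner-gray over 13 cells = 6451  → 36.9376
row 10: Σ corner-gray over 13 cells = 7712  → 44.1579
row 11: Σ corner-gray over 13 cells = 7143  → 40.8999
row 12: Σ corner-gray over 13 cells = 7017  → 40.1784
row 13: Σ corner-gray over 13 cells = 7420  → 42.4859
Σ rows: total corner-gray = 91531  → 524.0943 mm³

524.094


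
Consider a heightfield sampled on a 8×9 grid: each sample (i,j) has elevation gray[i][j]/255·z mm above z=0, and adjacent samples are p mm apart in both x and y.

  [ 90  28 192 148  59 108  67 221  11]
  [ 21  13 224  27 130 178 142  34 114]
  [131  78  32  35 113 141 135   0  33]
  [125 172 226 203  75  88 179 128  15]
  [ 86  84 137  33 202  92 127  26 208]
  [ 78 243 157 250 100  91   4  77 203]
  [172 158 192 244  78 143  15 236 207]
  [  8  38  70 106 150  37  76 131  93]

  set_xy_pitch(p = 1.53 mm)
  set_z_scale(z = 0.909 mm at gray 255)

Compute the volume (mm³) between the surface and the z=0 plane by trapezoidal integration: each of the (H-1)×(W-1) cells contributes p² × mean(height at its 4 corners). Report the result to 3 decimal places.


54.278

height_mm = gray/255 × 0.909; cell vol = 1.53² × mean(4 corners)
unit = 1.53² × 0.909 / (4×255) = 0.00208616 mm³ per gray-sum
row 0: Σ corner-gray over 8 cells = 3378  → 7.0470
row 1: Σ corner-gray over 8 cells = 2863  → 5.9727
row 2: Σ corner-gray over 8 cells = 3514  → 7.3307
row 3: Σ corner-gray over 8 cells = 3978  → 8.2987
row 4: Σ corner-gray over 8 cells = 3821  → 7.9712
row 5: Σ corner-gray over 8 cells = 4636  → 9.6714
row 6: Σ corner-gray over 8 cells = 3828  → 7.9858
Σ rows: total corner-gray = 26018  → 54.2776 mm³


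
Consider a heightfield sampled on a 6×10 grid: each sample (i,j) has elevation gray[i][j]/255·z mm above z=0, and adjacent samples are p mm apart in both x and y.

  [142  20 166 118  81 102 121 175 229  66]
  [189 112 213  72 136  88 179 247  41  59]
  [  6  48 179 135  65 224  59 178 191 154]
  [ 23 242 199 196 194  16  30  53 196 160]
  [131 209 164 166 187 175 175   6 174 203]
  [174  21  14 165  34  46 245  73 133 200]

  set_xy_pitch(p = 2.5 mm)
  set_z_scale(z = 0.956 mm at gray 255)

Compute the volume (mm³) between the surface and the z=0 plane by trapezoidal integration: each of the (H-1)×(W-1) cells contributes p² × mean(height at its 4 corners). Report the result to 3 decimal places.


height_mm = gray/255 × 0.956; cell vol = 2.5² × mean(4 corners)
unit = 2.5² × 0.956 / (4×255) = 0.00585784 mm³ per gray-sum
row 0: Σ corner-gray over 9 cells = 4656  → 27.2741
row 1: Σ corner-gray over 9 cells = 4742  → 27.7779
row 2: Σ corner-gray over 9 cells = 4753  → 27.8423
row 3: Σ corner-gray over 9 cells = 5281  → 30.9353
row 4: Σ corner-gray over 9 cells = 4682  → 27.4264
Σ rows: total corner-gray = 24114  → 141.2560 mm³

141.256


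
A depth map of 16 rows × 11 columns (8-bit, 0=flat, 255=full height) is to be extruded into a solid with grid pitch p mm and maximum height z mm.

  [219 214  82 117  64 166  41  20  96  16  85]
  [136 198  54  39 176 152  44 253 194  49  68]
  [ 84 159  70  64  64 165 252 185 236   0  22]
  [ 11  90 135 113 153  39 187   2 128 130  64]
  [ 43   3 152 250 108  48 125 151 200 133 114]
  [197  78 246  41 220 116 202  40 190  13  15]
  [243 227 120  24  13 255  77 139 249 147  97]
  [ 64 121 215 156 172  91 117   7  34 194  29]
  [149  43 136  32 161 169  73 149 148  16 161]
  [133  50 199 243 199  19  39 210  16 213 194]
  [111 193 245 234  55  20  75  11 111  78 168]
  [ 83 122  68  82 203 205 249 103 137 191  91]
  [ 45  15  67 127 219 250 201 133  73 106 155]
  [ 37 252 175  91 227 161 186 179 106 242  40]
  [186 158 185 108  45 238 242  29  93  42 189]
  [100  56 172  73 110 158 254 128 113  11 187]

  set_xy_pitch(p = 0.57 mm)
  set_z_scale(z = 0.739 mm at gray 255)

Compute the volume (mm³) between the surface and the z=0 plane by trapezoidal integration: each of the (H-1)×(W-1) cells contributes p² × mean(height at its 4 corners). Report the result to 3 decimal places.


height_mm = gray/255 × 0.739; cell vol = 0.57² × mean(4 corners)
unit = 0.57² × 0.739 / (4×255) = 0.000235393 mm³ per gray-sum
row 0: Σ corner-gray over 10 cells = 4458  → 1.0494
row 1: Σ corner-gray over 10 cells = 5018  → 1.1812
row 2: Σ corner-gray over 10 cells = 4525  → 1.0652
row 3: Σ corner-gray over 10 cells = 4526  → 1.0654
row 4: Σ corner-gray over 10 cells = 5001  → 1.1772
row 5: Σ corner-gray over 10 cells = 5346  → 1.2584
row 6: Σ corner-gray over 10 cells = 5149  → 1.2120
row 7: Σ corner-gray over 10 cells = 4471  → 1.0524
row 8: Σ corner-gray over 10 cells = 4867  → 1.1457
row 9: Σ corner-gray over 10 cells = 5026  → 1.1831
row 10: Σ corner-gray over 10 cells = 5217  → 1.2280
row 11: Σ corner-gray over 10 cells = 5476  → 1.2890
row 12: Σ corner-gray over 10 cells = 5897  → 1.3881
row 13: Σ corner-gray over 10 cells = 5970  → 1.4053
row 14: Σ corner-gray over 10 cells = 5092  → 1.1986
Σ rows: total corner-gray = 76039  → 17.8991 mm³

17.899


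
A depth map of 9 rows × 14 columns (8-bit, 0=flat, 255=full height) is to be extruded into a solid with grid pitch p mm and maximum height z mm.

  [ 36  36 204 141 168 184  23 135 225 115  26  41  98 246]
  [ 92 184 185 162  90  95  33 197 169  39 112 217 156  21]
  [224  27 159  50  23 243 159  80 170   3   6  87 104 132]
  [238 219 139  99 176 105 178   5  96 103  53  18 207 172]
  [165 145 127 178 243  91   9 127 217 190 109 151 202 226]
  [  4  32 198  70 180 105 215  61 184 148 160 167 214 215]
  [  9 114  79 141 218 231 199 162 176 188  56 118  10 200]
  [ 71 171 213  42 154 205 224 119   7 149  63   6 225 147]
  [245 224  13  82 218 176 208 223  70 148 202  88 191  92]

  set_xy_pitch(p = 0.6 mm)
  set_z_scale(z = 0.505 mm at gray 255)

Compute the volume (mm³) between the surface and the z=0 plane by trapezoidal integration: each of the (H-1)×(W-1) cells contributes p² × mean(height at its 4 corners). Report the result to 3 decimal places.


9.748

height_mm = gray/255 × 0.505; cell vol = 0.6² × mean(4 corners)
unit = 0.6² × 0.505 / (4×255) = 0.000178235 mm³ per gray-sum
row 0: Σ corner-gray over 13 cells = 6465  → 1.1523
row 1: Σ corner-gray over 13 cells = 5969  → 1.0639
row 2: Σ corner-gray over 13 cells = 5784  → 1.0309
row 3: Σ corner-gray over 13 cells = 7175  → 1.2788
row 4: Σ corner-gray over 13 cells = 7656  → 1.3646
row 5: Σ corner-gray over 13 cells = 7280  → 1.2976
row 6: Σ corner-gray over 13 cells = 6967  → 1.2418
row 7: Σ corner-gray over 13 cells = 7397  → 1.3184
Σ rows: total corner-gray = 54693  → 9.7482 mm³


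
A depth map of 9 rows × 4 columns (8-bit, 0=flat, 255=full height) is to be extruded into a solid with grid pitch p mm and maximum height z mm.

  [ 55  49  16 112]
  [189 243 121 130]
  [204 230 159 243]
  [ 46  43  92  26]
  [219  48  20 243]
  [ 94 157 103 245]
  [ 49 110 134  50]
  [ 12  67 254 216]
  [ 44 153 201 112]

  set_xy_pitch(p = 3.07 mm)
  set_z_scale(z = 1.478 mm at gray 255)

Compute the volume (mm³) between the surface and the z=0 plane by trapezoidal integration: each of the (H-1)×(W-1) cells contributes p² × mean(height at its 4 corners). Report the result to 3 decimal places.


height_mm = gray/255 × 1.478; cell vol = 3.07² × mean(4 corners)
unit = 3.07² × 1.478 / (4×255) = 0.0136569 mm³ per gray-sum
row 0: Σ corner-gray over 3 cells = 1344  → 18.3548
row 1: Σ corner-gray over 3 cells = 2272  → 31.0284
row 2: Σ corner-gray over 3 cells = 1567  → 21.4003
row 3: Σ corner-gray over 3 cells = 940  → 12.8375
row 4: Σ corner-gray over 3 cells = 1457  → 19.8981
row 5: Σ corner-gray over 3 cells = 1446  → 19.7478
row 6: Σ corner-gray over 3 cells = 1457  → 19.8981
row 7: Σ corner-gray over 3 cells = 1734  → 23.6810
Σ rows: total corner-gray = 12217  → 166.8459 mm³

166.846


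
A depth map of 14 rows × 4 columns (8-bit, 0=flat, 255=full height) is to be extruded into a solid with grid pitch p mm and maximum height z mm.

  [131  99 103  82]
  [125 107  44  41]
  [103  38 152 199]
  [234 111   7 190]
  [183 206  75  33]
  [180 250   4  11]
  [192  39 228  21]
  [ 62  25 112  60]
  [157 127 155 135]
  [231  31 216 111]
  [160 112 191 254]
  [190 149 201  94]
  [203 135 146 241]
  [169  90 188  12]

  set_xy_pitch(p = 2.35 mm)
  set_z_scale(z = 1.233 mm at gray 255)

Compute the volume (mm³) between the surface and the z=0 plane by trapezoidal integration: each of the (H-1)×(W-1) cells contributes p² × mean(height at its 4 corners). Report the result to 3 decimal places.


height_mm = gray/255 × 1.233; cell vol = 2.35² × mean(4 corners)
unit = 2.35² × 1.233 / (4×255) = 0.00667573 mm³ per gray-sum
row 0: Σ corner-gray over 3 cells = 1085  → 7.2432
row 1: Σ corner-gray over 3 cells = 1150  → 7.6771
row 2: Σ corner-gray over 3 cells = 1342  → 8.9588
row 3: Σ corner-gray over 3 cells = 1438  → 9.5997
row 4: Σ corner-gray over 3 cells = 1477  → 9.8601
row 5: Σ corner-gray over 3 cells = 1446  → 9.6531
row 6: Σ corner-gray over 3 cells = 1143  → 7.6304
row 7: Σ corner-gray over 3 cells = 1252  → 8.3580
row 8: Σ corner-gray over 3 cells = 1692  → 11.2953
row 9: Σ corner-gray over 3 cells = 1856  → 12.3902
row 10: Σ corner-gray over 3 cells = 2004  → 13.3782
row 11: Σ corner-gray over 3 cells = 1990  → 13.2847
row 12: Σ corner-gray over 3 cells = 1743  → 11.6358
Σ rows: total corner-gray = 19618  → 130.9644 mm³

130.964


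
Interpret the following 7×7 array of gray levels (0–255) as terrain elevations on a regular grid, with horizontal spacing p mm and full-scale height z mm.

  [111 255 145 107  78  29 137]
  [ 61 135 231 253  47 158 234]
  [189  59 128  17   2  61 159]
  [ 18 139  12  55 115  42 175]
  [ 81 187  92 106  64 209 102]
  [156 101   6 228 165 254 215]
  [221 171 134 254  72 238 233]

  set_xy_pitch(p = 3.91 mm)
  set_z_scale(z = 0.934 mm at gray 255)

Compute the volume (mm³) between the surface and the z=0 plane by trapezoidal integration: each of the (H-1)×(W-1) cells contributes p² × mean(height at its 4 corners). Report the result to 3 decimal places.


height_mm = gray/255 × 0.934; cell vol = 3.91² × mean(4 corners)
unit = 3.91² × 0.934 / (4×255) = 0.0139991 mm³ per gray-sum
row 0: Σ corner-gray over 6 cells = 3419  → 47.8629
row 1: Σ corner-gray over 6 cells = 2825  → 39.5475
row 2: Σ corner-gray over 6 cells = 1801  → 25.2124
row 3: Σ corner-gray over 6 cells = 2418  → 33.8498
row 4: Σ corner-gray over 6 cells = 3378  → 47.2890
row 5: Σ corner-gray over 6 cells = 4071  → 56.9903
Σ rows: total corner-gray = 17912  → 250.7519 mm³

250.752


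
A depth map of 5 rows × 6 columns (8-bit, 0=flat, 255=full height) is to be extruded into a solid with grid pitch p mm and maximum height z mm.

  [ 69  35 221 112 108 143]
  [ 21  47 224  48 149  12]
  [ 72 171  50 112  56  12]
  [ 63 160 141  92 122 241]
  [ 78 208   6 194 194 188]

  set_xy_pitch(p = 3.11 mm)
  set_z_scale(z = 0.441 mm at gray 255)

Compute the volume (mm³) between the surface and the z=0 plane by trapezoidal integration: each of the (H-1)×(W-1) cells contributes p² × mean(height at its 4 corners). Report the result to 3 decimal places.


37.485

height_mm = gray/255 × 0.441; cell vol = 3.11² × mean(4 corners)
unit = 3.11² × 0.441 / (4×255) = 0.00418176 mm³ per gray-sum
row 0: Σ corner-gray over 5 cells = 2133  → 8.9197
row 1: Σ corner-gray over 5 cells = 1831  → 7.6568
row 2: Σ corner-gray over 5 cells = 2196  → 9.1831
row 3: Σ corner-gray over 5 cells = 2804  → 11.7257
Σ rows: total corner-gray = 8964  → 37.4853 mm³


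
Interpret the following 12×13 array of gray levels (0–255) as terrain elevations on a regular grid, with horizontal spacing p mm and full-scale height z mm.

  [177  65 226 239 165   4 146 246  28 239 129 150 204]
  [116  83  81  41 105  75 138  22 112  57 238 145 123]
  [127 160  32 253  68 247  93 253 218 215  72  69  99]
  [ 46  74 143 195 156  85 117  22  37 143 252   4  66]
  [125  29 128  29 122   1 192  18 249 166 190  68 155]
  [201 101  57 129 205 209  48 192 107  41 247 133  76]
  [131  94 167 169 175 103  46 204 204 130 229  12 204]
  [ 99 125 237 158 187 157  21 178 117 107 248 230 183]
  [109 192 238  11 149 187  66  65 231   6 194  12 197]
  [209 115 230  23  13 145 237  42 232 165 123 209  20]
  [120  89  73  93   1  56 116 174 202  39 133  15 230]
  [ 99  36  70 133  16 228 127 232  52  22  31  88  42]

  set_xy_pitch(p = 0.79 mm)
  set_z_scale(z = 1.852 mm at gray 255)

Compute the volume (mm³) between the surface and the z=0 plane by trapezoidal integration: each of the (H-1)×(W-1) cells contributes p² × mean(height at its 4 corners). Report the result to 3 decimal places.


75.354

height_mm = gray/255 × 1.852; cell vol = 0.79² × mean(4 corners)
unit = 0.79² × 1.852 / (4×255) = 0.00113317 mm³ per gray-sum
row 0: Σ corner-gray over 12 cells = 6088  → 6.8987
row 1: Σ corner-gray over 12 cells = 6019  → 6.8205
row 2: Σ corner-gray over 12 cells = 6154  → 6.9735
row 3: Σ corner-gray over 12 cells = 5232  → 5.9287
row 4: Σ corner-gray over 12 cells = 5879  → 6.6619
row 5: Σ corner-gray over 12 cells = 6616  → 7.4971
row 6: Σ corner-gray over 12 cells = 7213  → 8.1736
row 7: Σ corner-gray over 12 cells = 6820  → 7.7282
row 8: Σ corner-gray over 12 cells = 6305  → 7.1446
row 9: Σ corner-gray over 12 cells = 5629  → 6.3786
row 10: Σ corner-gray over 12 cells = 4543  → 5.1480
Σ rows: total corner-gray = 66498  → 75.3535 mm³


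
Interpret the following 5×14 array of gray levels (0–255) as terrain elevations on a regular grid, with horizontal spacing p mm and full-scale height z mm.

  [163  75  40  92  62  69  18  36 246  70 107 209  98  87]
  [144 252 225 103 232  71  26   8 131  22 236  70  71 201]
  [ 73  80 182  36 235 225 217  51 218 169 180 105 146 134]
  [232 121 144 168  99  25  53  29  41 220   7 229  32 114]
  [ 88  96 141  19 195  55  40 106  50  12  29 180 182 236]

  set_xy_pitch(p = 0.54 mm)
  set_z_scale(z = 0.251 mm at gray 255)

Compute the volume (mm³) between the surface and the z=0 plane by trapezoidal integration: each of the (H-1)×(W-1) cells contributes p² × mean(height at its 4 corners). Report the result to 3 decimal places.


height_mm = gray/255 × 0.251; cell vol = 0.54² × mean(4 corners)
unit = 0.54² × 0.251 / (4×255) = 7.17565e-05 mm³ per gray-sum
row 0: Σ corner-gray over 13 cells = 5733  → 0.4114
row 1: Σ corner-gray over 13 cells = 7134  → 0.5119
row 2: Σ corner-gray over 13 cells = 6577  → 0.4719
row 3: Σ corner-gray over 13 cells = 5216  → 0.3743
Σ rows: total corner-gray = 24660  → 1.7695 mm³

1.770


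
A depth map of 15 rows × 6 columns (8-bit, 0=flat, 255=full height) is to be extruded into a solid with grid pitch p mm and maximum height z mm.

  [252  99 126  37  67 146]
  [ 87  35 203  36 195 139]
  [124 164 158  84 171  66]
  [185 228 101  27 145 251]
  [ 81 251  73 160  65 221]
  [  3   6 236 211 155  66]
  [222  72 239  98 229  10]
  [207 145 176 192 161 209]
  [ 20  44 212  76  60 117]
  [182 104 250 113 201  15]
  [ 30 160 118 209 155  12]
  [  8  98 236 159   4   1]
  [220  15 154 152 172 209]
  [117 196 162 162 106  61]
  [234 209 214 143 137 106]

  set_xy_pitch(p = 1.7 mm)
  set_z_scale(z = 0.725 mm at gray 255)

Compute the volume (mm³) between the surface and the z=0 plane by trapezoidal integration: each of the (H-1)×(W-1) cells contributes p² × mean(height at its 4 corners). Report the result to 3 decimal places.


77.779

height_mm = gray/255 × 0.725; cell vol = 1.7² × mean(4 corners)
unit = 1.7² × 0.725 / (4×255) = 0.00205417 mm³ per gray-sum
row 0: Σ corner-gray over 5 cells = 2220  → 4.5602
row 1: Σ corner-gray over 5 cells = 2508  → 5.1518
row 2: Σ corner-gray over 5 cells = 2782  → 5.7147
row 3: Σ corner-gray over 5 cells = 2838  → 5.8297
row 4: Σ corner-gray over 5 cells = 2685  → 5.5154
row 5: Σ corner-gray over 5 cells = 2793  → 5.7373
row 6: Σ corner-gray over 5 cells = 3272  → 6.7212
row 7: Σ corner-gray over 5 cells = 2685  → 5.5154
row 8: Σ corner-gray over 5 cells = 2454  → 5.0409
row 9: Σ corner-gray over 5 cells = 2859  → 5.8729
row 10: Σ corner-gray over 5 cells = 2329  → 4.7842
row 11: Σ corner-gray over 5 cells = 2418  → 4.9670
row 12: Σ corner-gray over 5 cells = 2845  → 5.8441
row 13: Σ corner-gray over 5 cells = 3176  → 6.5240
Σ rows: total corner-gray = 37864  → 77.7790 mm³


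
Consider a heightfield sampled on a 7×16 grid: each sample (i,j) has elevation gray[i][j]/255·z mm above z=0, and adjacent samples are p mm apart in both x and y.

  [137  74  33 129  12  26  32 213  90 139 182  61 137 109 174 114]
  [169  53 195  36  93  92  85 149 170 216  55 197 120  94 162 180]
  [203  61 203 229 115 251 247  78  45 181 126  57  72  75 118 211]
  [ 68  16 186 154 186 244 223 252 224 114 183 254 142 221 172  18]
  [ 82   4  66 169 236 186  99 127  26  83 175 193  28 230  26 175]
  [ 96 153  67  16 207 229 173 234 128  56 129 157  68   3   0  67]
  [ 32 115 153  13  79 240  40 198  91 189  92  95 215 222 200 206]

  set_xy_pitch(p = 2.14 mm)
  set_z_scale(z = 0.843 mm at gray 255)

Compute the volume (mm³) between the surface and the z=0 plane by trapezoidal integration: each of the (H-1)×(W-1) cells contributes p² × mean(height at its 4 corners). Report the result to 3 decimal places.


179.363

height_mm = gray/255 × 0.843; cell vol = 2.14² × mean(4 corners)
unit = 2.14² × 0.843 / (4×255) = 0.0037849 mm³ per gray-sum
row 0: Σ corner-gray over 15 cells = 6856  → 25.9493
row 1: Σ corner-gray over 15 cells = 7913  → 29.9500
row 2: Σ corner-gray over 15 cells = 9358  → 35.4191
row 3: Σ corner-gray over 15 cells = 8781  → 33.2352
row 4: Σ corner-gray over 15 cells = 6956  → 26.3278
row 5: Σ corner-gray over 15 cells = 7525  → 28.4814
Σ rows: total corner-gray = 47389  → 179.3628 mm³


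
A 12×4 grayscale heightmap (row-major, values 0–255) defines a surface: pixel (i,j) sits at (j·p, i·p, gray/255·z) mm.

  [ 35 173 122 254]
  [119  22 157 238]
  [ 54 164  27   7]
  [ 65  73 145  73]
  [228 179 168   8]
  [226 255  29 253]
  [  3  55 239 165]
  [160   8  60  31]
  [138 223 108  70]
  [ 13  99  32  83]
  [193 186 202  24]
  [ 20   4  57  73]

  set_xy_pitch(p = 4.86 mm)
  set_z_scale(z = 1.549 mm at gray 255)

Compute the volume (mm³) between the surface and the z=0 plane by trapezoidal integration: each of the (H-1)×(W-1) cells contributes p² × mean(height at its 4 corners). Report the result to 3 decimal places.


height_mm = gray/255 × 1.549; cell vol = 4.86² × mean(4 corners)
unit = 4.86² × 1.549 / (4×255) = 0.0358694 mm³ per gray-sum
row 0: Σ corner-gray over 3 cells = 1594  → 57.1758
row 1: Σ corner-gray over 3 cells = 1158  → 41.5367
row 2: Σ corner-gray over 3 cells = 1017  → 36.4792
row 3: Σ corner-gray over 3 cells = 1504  → 53.9475
row 4: Σ corner-gray over 3 cells = 1977  → 70.9138
row 5: Σ corner-gray over 3 cells = 1803  → 64.6725
row 6: Σ corner-gray over 3 cells = 1083  → 38.8465
row 7: Σ corner-gray over 3 cells = 1197  → 42.9356
row 8: Σ corner-gray over 3 cells = 1228  → 44.0476
row 9: Σ corner-gray over 3 cells = 1351  → 48.4595
row 10: Σ corner-gray over 3 cells = 1208  → 43.3302
Σ rows: total corner-gray = 15120  → 542.3449 mm³

542.345


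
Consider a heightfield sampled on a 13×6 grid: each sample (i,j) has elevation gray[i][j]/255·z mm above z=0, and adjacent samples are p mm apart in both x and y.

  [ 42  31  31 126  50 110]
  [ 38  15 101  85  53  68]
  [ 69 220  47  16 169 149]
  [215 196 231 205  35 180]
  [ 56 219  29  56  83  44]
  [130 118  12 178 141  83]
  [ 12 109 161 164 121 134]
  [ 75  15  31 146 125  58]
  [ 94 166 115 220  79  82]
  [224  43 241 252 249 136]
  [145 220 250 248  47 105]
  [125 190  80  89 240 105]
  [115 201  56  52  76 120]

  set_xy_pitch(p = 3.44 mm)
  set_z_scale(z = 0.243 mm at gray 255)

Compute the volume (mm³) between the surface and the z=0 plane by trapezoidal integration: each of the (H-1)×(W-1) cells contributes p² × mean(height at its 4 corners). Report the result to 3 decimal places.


83.242

height_mm = gray/255 × 0.243; cell vol = 3.44² × mean(4 corners)
unit = 3.44² × 0.243 / (4×255) = 0.00281918 mm³ per gray-sum
row 0: Σ corner-gray over 5 cells = 1242  → 3.5014
row 1: Σ corner-gray over 5 cells = 1736  → 4.8941
row 2: Σ corner-gray over 5 cells = 2851  → 8.0375
row 3: Σ corner-gray over 5 cells = 2603  → 7.3383
row 4: Σ corner-gray over 5 cells = 1985  → 5.5961
row 5: Σ corner-gray over 5 cells = 2367  → 6.6730
row 6: Σ corner-gray over 5 cells = 2023  → 5.7032
row 7: Σ corner-gray over 5 cells = 2103  → 5.9287
row 8: Σ corner-gray over 5 cells = 3266  → 9.2074
row 9: Σ corner-gray over 5 cells = 3710  → 10.4592
row 10: Σ corner-gray over 5 cells = 3208  → 9.0439
row 11: Σ corner-gray over 5 cells = 2433  → 6.8591
Σ rows: total corner-gray = 29527  → 83.2420 mm³


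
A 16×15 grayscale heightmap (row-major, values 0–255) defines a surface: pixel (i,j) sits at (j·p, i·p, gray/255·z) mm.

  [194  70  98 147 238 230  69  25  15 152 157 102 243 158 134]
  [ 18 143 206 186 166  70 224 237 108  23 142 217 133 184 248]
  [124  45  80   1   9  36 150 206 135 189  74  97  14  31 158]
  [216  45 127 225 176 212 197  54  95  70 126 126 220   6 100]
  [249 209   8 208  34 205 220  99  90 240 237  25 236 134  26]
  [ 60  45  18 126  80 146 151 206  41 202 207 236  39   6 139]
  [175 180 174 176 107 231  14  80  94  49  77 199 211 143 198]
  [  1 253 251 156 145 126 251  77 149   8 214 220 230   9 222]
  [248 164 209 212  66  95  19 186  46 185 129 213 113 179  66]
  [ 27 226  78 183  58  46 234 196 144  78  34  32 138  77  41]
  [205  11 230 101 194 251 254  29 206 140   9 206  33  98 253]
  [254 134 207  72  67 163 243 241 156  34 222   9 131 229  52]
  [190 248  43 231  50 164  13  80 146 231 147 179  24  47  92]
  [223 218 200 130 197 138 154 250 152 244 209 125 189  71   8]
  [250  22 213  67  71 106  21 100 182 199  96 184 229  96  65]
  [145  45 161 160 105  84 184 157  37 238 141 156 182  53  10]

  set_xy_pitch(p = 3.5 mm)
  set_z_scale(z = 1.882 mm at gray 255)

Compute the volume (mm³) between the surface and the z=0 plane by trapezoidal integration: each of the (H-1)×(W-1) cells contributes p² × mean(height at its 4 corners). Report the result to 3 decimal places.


2559.615

height_mm = gray/255 × 1.882; cell vol = 3.5² × mean(4 corners)
unit = 3.5² × 1.882 / (4×255) = 0.0226025 mm³ per gray-sum
row 0: Σ corner-gray over 14 cells = 8080  → 182.6278
row 1: Σ corner-gray over 14 cells = 6760  → 152.7926
row 2: Σ corner-gray over 14 cells = 6090  → 137.6489
row 3: Σ corner-gray over 14 cells = 7839  → 177.1806
row 4: Σ corner-gray over 14 cells = 7370  → 166.5801
row 5: Σ corner-gray over 14 cells = 7048  → 159.3021
row 6: Σ corner-gray over 14 cells = 8244  → 186.3346
row 7: Σ corner-gray over 14 cells = 8347  → 188.6627
row 8: Σ corner-gray over 14 cells = 7062  → 159.6185
row 9: Σ corner-gray over 14 cells = 7098  → 160.4322
row 10: Σ corner-gray over 14 cells = 8104  → 183.1703
row 11: Σ corner-gray over 14 cells = 7610  → 172.0047
row 12: Σ corner-gray over 14 cells = 8273  → 186.9901
row 13: Σ corner-gray over 14 cells = 8272  → 186.9675
row 14: Σ corner-gray over 14 cells = 7048  → 159.3021
Σ rows: total corner-gray = 113245  → 2559.6146 mm³


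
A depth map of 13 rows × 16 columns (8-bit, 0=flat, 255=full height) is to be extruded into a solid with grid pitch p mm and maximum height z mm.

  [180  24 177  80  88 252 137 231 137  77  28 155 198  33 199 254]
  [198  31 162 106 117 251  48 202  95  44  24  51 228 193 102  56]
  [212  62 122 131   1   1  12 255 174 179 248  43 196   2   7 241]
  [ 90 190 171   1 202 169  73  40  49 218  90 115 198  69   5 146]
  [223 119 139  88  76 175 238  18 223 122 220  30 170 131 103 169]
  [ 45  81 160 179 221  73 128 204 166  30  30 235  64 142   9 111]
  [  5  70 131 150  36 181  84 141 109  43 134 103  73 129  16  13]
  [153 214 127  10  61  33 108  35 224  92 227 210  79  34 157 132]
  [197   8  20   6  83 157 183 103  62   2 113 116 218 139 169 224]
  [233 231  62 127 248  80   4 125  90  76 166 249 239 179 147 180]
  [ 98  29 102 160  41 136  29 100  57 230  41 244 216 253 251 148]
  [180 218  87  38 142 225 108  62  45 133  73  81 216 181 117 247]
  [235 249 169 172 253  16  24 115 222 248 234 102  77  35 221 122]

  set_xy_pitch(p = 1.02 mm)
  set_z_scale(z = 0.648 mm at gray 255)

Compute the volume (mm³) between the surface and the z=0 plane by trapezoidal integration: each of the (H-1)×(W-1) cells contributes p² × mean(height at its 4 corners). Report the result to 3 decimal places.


58.439

height_mm = gray/255 × 0.648; cell vol = 1.02² × mean(4 corners)
unit = 1.02² × 0.648 / (4×255) = 0.00066096 mm³ per gray-sum
row 0: Σ corner-gray over 15 cells = 7628  → 5.0418
row 1: Σ corner-gray over 15 cells = 6881  → 4.5481
row 2: Σ corner-gray over 15 cells = 6735  → 4.4516
row 3: Σ corner-gray over 15 cells = 7512  → 4.9651
row 4: Σ corner-gray over 15 cells = 7696  → 5.0867
row 5: Σ corner-gray over 15 cells = 6418  → 4.2420
row 6: Σ corner-gray over 15 cells = 6325  → 4.1806
row 7: Σ corner-gray over 15 cells = 6686  → 4.4192
row 8: Σ corner-gray over 15 cells = 7638  → 5.0484
row 9: Σ corner-gray over 15 cells = 8483  → 5.6069
row 10: Σ corner-gray over 15 cells = 7903  → 5.2236
row 11: Σ corner-gray over 15 cells = 8510  → 5.6248
Σ rows: total corner-gray = 88415  → 58.4388 mm³


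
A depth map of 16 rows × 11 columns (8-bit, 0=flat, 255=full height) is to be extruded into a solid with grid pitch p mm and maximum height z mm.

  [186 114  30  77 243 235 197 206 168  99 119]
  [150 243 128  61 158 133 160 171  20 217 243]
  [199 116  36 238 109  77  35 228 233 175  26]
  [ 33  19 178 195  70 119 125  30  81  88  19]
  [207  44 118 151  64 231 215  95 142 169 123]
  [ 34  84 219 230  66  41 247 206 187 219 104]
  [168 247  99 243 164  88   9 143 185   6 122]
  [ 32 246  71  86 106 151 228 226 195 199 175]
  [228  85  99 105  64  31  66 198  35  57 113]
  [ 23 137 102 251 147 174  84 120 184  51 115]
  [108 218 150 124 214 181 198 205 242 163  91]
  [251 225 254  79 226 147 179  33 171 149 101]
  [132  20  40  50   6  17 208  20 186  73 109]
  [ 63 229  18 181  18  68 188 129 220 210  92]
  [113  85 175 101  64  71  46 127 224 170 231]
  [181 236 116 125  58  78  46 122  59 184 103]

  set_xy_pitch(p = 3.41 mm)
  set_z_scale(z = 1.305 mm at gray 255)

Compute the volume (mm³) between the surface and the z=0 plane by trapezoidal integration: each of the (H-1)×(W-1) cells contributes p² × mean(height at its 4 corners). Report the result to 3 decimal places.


height_mm = gray/255 × 1.305; cell vol = 3.41² × mean(4 corners)
unit = 3.41² × 1.305 / (4×255) = 0.0148771 mm³ per gray-sum
row 0: Σ corner-gray over 10 cells = 6018  → 89.5306
row 1: Σ corner-gray over 10 cells = 5694  → 84.7104
row 2: Σ corner-gray over 10 cells = 4581  → 68.1521
row 3: Σ corner-gray over 10 cells = 4650  → 69.1786
row 4: Σ corner-gray over 10 cells = 5924  → 88.1321
row 5: Σ corner-gray over 10 cells = 5794  → 86.1981
row 6: Σ corner-gray over 10 cells = 5881  → 87.4924
row 7: Σ corner-gray over 10 cells = 5044  → 75.0402
row 8: Σ corner-gray over 10 cells = 4459  → 66.3371
row 9: Σ corner-gray over 10 cells = 6227  → 92.6399
row 10: Σ corner-gray over 10 cells = 6867  → 102.1612
row 11: Σ corner-gray over 10 cells = 4759  → 70.8003
row 12: Σ corner-gray over 10 cells = 4158  → 61.8591
row 13: Σ corner-gray over 10 cells = 5147  → 76.5726
row 14: Σ corner-gray over 10 cells = 4802  → 71.4400
Σ rows: total corner-gray = 80005  → 1190.2446 mm³

1190.245


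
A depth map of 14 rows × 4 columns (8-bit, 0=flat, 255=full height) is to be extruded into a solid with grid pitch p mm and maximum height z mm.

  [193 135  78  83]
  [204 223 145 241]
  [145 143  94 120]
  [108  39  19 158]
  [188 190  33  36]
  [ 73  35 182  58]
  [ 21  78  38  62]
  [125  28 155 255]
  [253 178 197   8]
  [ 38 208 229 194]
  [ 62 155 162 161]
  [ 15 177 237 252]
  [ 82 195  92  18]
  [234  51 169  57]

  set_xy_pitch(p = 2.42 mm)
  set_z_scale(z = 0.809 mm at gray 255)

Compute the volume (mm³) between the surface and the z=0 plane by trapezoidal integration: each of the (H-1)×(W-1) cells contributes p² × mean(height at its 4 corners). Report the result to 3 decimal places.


93.433

height_mm = gray/255 × 0.809; cell vol = 2.42² × mean(4 corners)
unit = 2.42² × 0.809 / (4×255) = 0.00464493 mm³ per gray-sum
row 0: Σ corner-gray over 3 cells = 1883  → 8.7464
row 1: Σ corner-gray over 3 cells = 1920  → 8.9183
row 2: Σ corner-gray over 3 cells = 1121  → 5.2070
row 3: Σ corner-gray over 3 cells = 1052  → 4.8865
row 4: Σ corner-gray over 3 cells = 1235  → 5.7365
row 5: Σ corner-gray over 3 cells = 880  → 4.0875
row 6: Σ corner-gray over 3 cells = 1061  → 4.9283
row 7: Σ corner-gray over 3 cells = 1757  → 8.1611
row 8: Σ corner-gray over 3 cells = 2117  → 9.8333
row 9: Σ corner-gray over 3 cells = 1963  → 9.1180
row 10: Σ corner-gray over 3 cells = 1952  → 9.0669
row 11: Σ corner-gray over 3 cells = 1769  → 8.2169
row 12: Σ corner-gray over 3 cells = 1405  → 6.5261
Σ rows: total corner-gray = 20115  → 93.4327 mm³


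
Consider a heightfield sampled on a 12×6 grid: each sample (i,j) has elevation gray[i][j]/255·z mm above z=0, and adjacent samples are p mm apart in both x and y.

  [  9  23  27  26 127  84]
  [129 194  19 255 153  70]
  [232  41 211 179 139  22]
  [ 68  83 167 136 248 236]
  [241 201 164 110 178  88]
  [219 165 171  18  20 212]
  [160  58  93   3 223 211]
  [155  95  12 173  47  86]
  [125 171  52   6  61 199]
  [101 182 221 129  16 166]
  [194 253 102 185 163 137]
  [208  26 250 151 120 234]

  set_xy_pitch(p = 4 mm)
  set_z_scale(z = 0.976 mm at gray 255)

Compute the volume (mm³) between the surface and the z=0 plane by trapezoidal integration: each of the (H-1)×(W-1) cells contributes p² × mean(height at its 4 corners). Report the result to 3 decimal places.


height_mm = gray/255 × 0.976; cell vol = 4² × mean(4 corners)
unit = 4² × 0.976 / (4×255) = 0.0153098 mm³ per gray-sum
row 0: Σ corner-gray over 5 cells = 1940  → 29.7010
row 1: Σ corner-gray over 5 cells = 2835  → 43.4033
row 2: Σ corner-gray over 5 cells = 2966  → 45.4089
row 3: Σ corner-gray over 5 cells = 3207  → 49.0985
row 4: Σ corner-gray over 5 cells = 2814  → 43.0818
row 5: Σ corner-gray over 5 cells = 2304  → 35.2738
row 6: Σ corner-gray over 5 cells = 2020  → 30.9258
row 7: Σ corner-gray over 5 cells = 1799  → 27.5423
row 8: Σ corner-gray over 5 cells = 2267  → 34.7073
row 9: Σ corner-gray over 5 cells = 3100  → 47.4604
row 10: Σ corner-gray over 5 cells = 3273  → 50.1090
Σ rows: total corner-gray = 28525  → 436.7122 mm³

436.712


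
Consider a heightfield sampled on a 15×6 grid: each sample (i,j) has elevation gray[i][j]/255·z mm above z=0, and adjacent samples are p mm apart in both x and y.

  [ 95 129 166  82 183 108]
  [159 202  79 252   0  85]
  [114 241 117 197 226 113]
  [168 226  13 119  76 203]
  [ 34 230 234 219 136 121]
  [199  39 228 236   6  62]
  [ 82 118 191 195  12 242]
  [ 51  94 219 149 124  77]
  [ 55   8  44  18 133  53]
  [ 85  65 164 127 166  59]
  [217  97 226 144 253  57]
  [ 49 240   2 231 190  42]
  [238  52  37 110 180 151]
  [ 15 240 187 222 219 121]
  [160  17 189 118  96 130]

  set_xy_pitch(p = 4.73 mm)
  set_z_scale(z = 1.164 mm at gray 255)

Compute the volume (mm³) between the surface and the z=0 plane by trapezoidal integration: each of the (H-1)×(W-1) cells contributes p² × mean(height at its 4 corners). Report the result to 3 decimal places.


height_mm = gray/255 × 1.164; cell vol = 4.73² × mean(4 corners)
unit = 4.73² × 1.164 / (4×255) = 0.0255314 mm³ per gray-sum
row 0: Σ corner-gray over 5 cells = 2633  → 67.2242
row 1: Σ corner-gray over 5 cells = 3099  → 79.1219
row 2: Σ corner-gray over 5 cells = 3028  → 77.3092
row 3: Σ corner-gray over 5 cells = 3032  → 77.4113
row 4: Σ corner-gray over 5 cells = 3072  → 78.4325
row 5: Σ corner-gray over 5 cells = 2635  → 67.2753
row 6: Σ corner-gray over 5 cells = 2656  → 67.8115
row 7: Σ corner-gray over 5 cells = 1814  → 46.3140
row 8: Σ corner-gray over 5 cells = 1702  → 43.4545
row 9: Σ corner-gray over 5 cells = 2902  → 74.0922
row 10: Σ corner-gray over 5 cells = 3131  → 79.9389
row 11: Σ corner-gray over 5 cells = 2564  → 65.4626
row 12: Σ corner-gray over 5 cells = 3019  → 77.0794
row 13: Σ corner-gray over 5 cells = 3002  → 76.6453
Σ rows: total corner-gray = 38289  → 977.5728 mm³

977.573


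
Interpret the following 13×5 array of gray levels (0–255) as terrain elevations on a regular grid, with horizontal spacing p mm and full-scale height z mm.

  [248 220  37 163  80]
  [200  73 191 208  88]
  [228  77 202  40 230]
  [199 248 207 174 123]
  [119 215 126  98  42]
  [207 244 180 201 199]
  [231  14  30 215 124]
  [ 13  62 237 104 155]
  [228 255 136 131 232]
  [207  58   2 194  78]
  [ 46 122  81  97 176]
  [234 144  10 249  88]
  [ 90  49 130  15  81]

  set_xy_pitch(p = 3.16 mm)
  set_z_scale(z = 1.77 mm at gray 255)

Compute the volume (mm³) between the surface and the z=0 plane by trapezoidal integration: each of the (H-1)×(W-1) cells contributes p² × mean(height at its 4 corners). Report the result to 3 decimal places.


height_mm = gray/255 × 1.77; cell vol = 3.16² × mean(4 corners)
unit = 3.16² × 1.77 / (4×255) = 0.017328 mm³ per gray-sum
row 0: Σ corner-gray over 4 cells = 2400  → 41.5871
row 1: Σ corner-gray over 4 cells = 2328  → 40.3395
row 2: Σ corner-gray over 4 cells = 2676  → 46.3696
row 3: Σ corner-gray over 4 cells = 2619  → 45.3819
row 4: Σ corner-gray over 4 cells = 2695  → 46.6988
row 5: Σ corner-gray over 4 cells = 2529  → 43.8224
row 6: Σ corner-gray over 4 cells = 1847  → 32.0047
row 7: Σ corner-gray over 4 cells = 2478  → 42.9387
row 8: Σ corner-gray over 4 cells = 2297  → 39.8023
row 9: Σ corner-gray over 4 cells = 1615  → 27.9846
row 10: Σ corner-gray over 4 cells = 1950  → 33.7895
row 11: Σ corner-gray over 4 cells = 1687  → 29.2323
Σ rows: total corner-gray = 27121  → 469.9514 mm³

469.951


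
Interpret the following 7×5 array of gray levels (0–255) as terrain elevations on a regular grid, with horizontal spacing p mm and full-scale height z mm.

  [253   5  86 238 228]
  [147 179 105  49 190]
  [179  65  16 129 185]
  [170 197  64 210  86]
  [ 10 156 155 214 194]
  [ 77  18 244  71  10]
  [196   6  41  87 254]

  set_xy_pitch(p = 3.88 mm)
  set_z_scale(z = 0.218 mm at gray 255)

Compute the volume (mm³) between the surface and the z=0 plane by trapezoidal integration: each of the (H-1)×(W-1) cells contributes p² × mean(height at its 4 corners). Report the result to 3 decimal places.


height_mm = gray/255 × 0.218; cell vol = 3.88² × mean(4 corners)
unit = 3.88² × 0.218 / (4×255) = 0.00321751 mm³ per gray-sum
row 0: Σ corner-gray over 4 cells = 2142  → 6.8919
row 1: Σ corner-gray over 4 cells = 1787  → 5.7497
row 2: Σ corner-gray over 4 cells = 1982  → 6.3771
row 3: Σ corner-gray over 4 cells = 2452  → 7.8893
row 4: Σ corner-gray over 4 cells = 2007  → 6.4575
row 5: Σ corner-gray over 4 cells = 1471  → 4.7330
Σ rows: total corner-gray = 11841  → 38.0985 mm³

38.099


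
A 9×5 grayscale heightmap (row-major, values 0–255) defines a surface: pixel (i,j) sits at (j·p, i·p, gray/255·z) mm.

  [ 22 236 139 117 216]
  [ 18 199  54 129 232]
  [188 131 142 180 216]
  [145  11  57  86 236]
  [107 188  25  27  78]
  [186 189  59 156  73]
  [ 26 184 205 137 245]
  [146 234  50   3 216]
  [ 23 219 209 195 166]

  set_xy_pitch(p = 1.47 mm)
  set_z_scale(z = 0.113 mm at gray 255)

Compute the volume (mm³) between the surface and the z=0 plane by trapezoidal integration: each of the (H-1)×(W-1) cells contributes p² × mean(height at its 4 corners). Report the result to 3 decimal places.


height_mm = gray/255 × 0.113; cell vol = 1.47² × mean(4 corners)
unit = 1.47² × 0.113 / (4×255) = 0.000239394 mm³ per gray-sum
row 0: Σ corner-gray over 4 cells = 2236  → 0.5353
row 1: Σ corner-gray over 4 cells = 2324  → 0.5564
row 2: Σ corner-gray over 4 cells = 1999  → 0.4785
row 3: Σ corner-gray over 4 cells = 1354  → 0.3241
row 4: Σ corner-gray over 4 cells = 1732  → 0.4146
row 5: Σ corner-gray over 4 cells = 2390  → 0.5722
row 6: Σ corner-gray over 4 cells = 2259  → 0.5408
row 7: Σ corner-gray over 4 cells = 2371  → 0.5676
Σ rows: total corner-gray = 16665  → 3.9895 mm³

3.989


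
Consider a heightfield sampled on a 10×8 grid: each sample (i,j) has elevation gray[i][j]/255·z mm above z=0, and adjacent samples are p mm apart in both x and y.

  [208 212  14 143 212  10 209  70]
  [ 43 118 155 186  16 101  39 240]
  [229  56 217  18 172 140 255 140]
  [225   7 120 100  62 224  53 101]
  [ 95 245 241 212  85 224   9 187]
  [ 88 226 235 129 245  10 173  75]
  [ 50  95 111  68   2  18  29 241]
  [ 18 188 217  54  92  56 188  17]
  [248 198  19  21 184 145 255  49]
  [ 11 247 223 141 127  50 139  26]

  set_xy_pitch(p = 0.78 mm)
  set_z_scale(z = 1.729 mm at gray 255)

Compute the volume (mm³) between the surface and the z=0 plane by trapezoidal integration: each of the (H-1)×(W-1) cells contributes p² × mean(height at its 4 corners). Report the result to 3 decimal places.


height_mm = gray/255 × 1.729; cell vol = 0.78² × mean(4 corners)
unit = 0.78² × 1.729 / (4×255) = 0.0010313 mm³ per gray-sum
row 0: Σ corner-gray over 7 cells = 3391  → 3.4971
row 1: Σ corner-gray over 7 cells = 3598  → 3.7106
row 2: Σ corner-gray over 7 cells = 3543  → 3.6539
row 3: Σ corner-gray over 7 cells = 3772  → 3.8901
row 4: Σ corner-gray over 7 cells = 4513  → 4.6542
row 5: Σ corner-gray over 7 cells = 3136  → 3.2341
row 6: Σ corner-gray over 7 cells = 2562  → 2.6422
row 7: Σ corner-gray over 7 cells = 3566  → 3.6776
row 8: Σ corner-gray over 7 cells = 3832  → 3.9519
Σ rows: total corner-gray = 31913  → 32.9118 mm³

32.912
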